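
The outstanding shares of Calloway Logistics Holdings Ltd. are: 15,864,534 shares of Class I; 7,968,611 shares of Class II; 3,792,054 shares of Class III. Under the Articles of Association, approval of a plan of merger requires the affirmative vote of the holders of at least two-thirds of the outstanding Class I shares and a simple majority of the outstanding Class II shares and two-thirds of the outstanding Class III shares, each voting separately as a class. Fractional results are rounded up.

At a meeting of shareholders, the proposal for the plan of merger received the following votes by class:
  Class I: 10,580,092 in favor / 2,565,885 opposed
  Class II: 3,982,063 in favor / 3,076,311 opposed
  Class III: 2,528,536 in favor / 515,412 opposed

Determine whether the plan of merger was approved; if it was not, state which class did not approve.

Not approved — the Class II shares did not give the required vote.

Class I: 2/3 of 15864534 = 10576356; 10,576,356 required, 10,580,092 in favor — approved.
Class II: a majority of 7968611 is 3984306; 3,984,306 required, 3,982,063 in favor — not approved.
Class III: 2/3 of 3792054 = 2528036; 2,528,036 required, 2,528,536 in favor — approved.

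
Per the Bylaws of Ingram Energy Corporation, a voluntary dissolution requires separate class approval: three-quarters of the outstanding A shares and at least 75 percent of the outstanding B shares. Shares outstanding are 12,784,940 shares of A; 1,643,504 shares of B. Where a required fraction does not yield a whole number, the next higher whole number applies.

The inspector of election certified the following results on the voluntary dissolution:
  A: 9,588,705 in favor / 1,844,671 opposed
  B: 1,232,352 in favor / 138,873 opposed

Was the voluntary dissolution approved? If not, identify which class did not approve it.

A: 3/4 of 12784940 = 9588705; 9,588,705 required, 9,588,705 in favor — approved.
B: 3/4 of 1643504 = 1232628; 1,232,628 required, 1,232,352 in favor — not approved.

Not approved — the B shares did not give the required vote.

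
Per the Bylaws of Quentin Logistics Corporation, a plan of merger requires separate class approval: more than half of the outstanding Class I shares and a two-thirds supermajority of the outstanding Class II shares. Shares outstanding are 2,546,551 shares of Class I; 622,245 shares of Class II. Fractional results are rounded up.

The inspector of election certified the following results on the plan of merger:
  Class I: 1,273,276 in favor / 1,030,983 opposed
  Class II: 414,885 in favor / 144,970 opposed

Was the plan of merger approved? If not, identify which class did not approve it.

Approved — every class gave the required vote.

Class I: a majority of 2546551 is 1273276; 1,273,276 required, 1,273,276 in favor — approved.
Class II: 2/3 of 622245 = 414830; 414,830 required, 414,885 in favor — approved.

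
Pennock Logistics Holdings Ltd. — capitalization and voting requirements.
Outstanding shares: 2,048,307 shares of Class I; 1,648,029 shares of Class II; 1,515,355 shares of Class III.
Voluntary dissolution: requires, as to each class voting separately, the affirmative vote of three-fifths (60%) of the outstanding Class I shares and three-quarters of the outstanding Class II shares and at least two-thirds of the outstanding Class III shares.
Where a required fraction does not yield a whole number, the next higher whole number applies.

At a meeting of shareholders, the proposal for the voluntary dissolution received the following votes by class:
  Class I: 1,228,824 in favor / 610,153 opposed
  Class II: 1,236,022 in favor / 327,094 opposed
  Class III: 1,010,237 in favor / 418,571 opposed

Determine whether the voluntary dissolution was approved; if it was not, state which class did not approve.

Class I: 3/5 of 2048307 = 1228984.20, rounded up to 1228985; 1,228,985 required, 1,228,824 in favor — not approved.
Class II: 3/4 of 1648029 = 1236021.75, rounded up to 1236022; 1,236,022 required, 1,236,022 in favor — approved.
Class III: 2/3 of 1515355 = 1010236.67, rounded up to 1010237; 1,010,237 required, 1,010,237 in favor — approved.

Not approved — the Class I shares did not give the required vote.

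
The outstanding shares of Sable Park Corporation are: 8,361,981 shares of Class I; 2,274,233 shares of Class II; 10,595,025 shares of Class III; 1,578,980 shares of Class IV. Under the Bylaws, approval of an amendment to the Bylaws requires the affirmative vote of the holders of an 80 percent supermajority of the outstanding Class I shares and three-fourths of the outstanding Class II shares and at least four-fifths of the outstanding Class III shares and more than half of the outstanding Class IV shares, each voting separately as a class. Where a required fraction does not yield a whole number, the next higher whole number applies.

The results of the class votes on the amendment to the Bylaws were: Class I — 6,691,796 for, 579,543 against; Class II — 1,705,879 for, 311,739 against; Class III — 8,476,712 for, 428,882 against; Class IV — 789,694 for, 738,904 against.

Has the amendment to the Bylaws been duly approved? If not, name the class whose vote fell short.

Approved — every class gave the required vote.

Class I: 4/5 of 8361981 = 6689584.80, rounded up to 6689585; 6,689,585 required, 6,691,796 in favor — approved.
Class II: 3/4 of 2274233 = 1705674.75, rounded up to 1705675; 1,705,675 required, 1,705,879 in favor — approved.
Class III: 4/5 of 10595025 = 8476020; 8,476,020 required, 8,476,712 in favor — approved.
Class IV: a majority of 1578980 is 789491; 789,491 required, 789,694 in favor — approved.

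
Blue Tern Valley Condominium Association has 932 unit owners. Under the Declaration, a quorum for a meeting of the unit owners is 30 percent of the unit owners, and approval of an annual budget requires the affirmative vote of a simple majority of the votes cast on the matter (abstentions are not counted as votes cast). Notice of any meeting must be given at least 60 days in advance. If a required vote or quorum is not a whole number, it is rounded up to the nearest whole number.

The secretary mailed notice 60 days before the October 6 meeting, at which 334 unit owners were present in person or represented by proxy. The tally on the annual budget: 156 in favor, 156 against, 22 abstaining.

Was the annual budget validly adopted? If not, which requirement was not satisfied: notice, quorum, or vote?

Invalid — vote requirement not satisfied.

Notice: 60 days given; 60 required. Satisfied.
Quorum: 30% of 932 = 279.60, rounded up to 280; 334 present. Satisfied.
Vote: requires a majority of the votes cast (334 − 22 abstaining = 312); a majority of 312 is 157, so 157 needed; 156 in favor. Not satisfied.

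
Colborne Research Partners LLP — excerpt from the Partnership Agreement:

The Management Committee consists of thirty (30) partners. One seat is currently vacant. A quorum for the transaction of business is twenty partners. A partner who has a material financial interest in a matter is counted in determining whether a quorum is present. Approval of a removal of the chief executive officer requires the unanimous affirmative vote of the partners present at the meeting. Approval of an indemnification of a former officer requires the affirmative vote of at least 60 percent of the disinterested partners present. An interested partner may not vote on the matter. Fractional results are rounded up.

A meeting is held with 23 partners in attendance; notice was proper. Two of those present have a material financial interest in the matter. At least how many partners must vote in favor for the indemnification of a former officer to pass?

The indemnification of a former officer requires three-fifths of the disinterested partners present (23 − 2 = 21).
3/5 of 21 = 12.60, rounded up to 13.

13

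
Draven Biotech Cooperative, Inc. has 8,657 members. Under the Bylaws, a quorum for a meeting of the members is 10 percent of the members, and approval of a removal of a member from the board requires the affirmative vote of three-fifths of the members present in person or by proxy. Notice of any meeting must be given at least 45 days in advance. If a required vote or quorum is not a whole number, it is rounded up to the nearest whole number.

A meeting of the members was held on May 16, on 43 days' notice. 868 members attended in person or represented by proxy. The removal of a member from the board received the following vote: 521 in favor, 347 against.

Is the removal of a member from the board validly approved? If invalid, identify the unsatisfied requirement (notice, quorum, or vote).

Invalid — notice requirement not satisfied.

Notice: 43 days given; 45 required. Not satisfied.
Quorum: 10% of 8,657 = 865.70, rounded up to 866; 868 present. Satisfied.
Vote: requires three-fifths of those present (868); 3/5 of 868 = 520.80, rounded up to 521, so 521 needed; 521 in favor. Satisfied.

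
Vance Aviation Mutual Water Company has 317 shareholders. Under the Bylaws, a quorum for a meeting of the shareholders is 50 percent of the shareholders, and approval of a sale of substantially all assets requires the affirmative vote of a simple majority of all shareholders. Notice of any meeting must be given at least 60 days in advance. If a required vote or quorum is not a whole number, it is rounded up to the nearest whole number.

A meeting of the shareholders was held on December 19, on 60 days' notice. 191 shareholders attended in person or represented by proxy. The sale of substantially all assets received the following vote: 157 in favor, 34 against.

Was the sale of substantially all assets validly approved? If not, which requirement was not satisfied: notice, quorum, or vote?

Invalid — vote requirement not satisfied.

Notice: 60 days given; 60 required. Satisfied.
Quorum: 50% of 317 = 158.50, rounded up to 159; 191 present. Satisfied.
Vote: requires a majority of all shareholders (317); a majority of 317 is 159, so 159 needed; 157 in favor. Not satisfied.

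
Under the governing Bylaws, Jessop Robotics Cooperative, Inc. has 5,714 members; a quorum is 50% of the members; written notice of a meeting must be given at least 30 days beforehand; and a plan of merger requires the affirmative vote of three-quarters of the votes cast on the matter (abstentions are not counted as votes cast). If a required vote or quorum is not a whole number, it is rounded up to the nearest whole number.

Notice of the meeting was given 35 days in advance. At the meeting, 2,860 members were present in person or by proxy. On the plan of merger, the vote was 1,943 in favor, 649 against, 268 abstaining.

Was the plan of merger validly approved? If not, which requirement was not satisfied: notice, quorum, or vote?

Notice: 35 days given; 30 required. Satisfied.
Quorum: 50% of 5,714 = 2,857; 2,860 present. Satisfied.
Vote: requires three-fourths of the votes cast (2,860 − 268 abstaining = 2,592); 3/4 of 2592 = 1944, so 1,944 needed; 1,943 in favor. Not satisfied.

Invalid — vote requirement not satisfied.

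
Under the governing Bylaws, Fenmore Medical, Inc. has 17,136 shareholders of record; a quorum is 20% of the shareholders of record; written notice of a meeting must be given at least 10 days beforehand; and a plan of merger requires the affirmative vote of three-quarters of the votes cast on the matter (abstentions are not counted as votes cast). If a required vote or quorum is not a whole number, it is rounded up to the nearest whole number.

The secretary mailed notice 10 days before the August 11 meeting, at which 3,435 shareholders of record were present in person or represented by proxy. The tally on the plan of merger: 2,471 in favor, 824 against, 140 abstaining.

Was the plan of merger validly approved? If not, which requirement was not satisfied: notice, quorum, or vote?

Notice: 10 days given; 10 required. Satisfied.
Quorum: 20% of 17,136 = 3,427.20, rounded up to 3,428; 3,435 present. Satisfied.
Vote: requires three-fourths of the votes cast (3,435 − 140 abstaining = 3,295); 3/4 of 3295 = 2471.25, rounded up to 2472, so 2,472 needed; 2,471 in favor. Not satisfied.

Invalid — vote requirement not satisfied.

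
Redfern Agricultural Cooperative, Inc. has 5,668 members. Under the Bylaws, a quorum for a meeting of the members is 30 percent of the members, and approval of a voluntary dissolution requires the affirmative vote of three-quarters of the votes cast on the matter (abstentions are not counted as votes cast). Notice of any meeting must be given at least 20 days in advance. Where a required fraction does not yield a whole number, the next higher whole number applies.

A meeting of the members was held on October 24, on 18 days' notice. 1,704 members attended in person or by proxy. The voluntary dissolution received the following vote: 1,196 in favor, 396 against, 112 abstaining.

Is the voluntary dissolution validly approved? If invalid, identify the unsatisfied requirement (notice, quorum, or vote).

Invalid — notice requirement not satisfied.

Notice: 18 days given; 20 required. Not satisfied.
Quorum: 30% of 5,668 = 1,700.40, rounded up to 1,701; 1,704 present. Satisfied.
Vote: requires three-fourths of the votes cast (1,704 − 112 abstaining = 1,592); 3/4 of 1592 = 1194, so 1,194 needed; 1,196 in favor. Satisfied.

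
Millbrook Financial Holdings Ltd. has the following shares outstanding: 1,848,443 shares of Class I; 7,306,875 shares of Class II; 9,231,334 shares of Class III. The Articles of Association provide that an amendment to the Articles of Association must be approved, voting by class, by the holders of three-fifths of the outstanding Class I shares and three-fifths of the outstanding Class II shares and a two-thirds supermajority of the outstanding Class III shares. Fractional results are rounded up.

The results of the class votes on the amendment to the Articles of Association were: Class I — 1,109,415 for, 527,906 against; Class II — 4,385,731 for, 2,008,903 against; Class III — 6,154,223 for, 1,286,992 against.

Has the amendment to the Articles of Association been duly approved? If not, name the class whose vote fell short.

Class I: 3/5 of 1848443 = 1109065.80, rounded up to 1109066; 1,109,066 required, 1,109,415 in favor — approved.
Class II: 3/5 of 7306875 = 4384125; 4,384,125 required, 4,385,731 in favor — approved.
Class III: 2/3 of 9231334 = 6154222.67, rounded up to 6154223; 6,154,223 required, 6,154,223 in favor — approved.

Approved — every class gave the required vote.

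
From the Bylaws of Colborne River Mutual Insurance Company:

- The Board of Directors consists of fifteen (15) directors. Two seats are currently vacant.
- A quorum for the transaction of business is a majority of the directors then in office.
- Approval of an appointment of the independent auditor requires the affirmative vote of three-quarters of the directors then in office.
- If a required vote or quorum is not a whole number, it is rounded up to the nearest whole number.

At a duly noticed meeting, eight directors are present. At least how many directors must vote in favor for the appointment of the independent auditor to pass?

The appointment of the independent auditor requires three-fourths of the directors then in office (13).
3/4 of 13 = 9.75, rounded up to 10.
(Only 8 can vote, so the appointment of the independent auditor cannot pass at this meeting, but the required vote is still 10.)

10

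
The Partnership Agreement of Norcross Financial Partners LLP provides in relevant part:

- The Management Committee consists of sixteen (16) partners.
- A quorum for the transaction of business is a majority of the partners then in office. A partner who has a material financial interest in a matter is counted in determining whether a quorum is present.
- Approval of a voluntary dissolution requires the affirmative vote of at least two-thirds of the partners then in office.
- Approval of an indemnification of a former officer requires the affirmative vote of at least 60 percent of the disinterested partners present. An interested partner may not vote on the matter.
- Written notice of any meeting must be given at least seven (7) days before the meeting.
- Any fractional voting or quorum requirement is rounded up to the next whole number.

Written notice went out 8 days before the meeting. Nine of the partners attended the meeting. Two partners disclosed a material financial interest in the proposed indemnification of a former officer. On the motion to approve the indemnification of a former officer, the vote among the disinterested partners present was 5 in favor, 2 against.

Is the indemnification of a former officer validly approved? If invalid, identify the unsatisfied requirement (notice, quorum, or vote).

Notice: 8 days given; 7 required (8 ≥ 7). Satisfied.
Quorum: 9 present (interested partners count toward quorum); quorum is 9. Satisfied.
Vote: the indemnification of a former officer requires three-fifths of the disinterested partners present (9 − 2 = 7). 3/5 of 7 = 4.20, rounded up to 5, so 5 affirmative votes are needed; 5 voted in favor. Satisfied.

Valid — all requirements satisfied.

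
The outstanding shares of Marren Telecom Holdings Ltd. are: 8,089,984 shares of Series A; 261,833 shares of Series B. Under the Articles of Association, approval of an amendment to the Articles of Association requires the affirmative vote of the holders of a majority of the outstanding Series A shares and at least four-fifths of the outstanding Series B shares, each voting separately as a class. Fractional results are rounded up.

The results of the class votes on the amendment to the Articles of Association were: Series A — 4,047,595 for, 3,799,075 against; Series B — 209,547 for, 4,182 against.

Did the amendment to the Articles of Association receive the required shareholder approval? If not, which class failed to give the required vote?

Approved — every class gave the required vote.

Series A: a majority of 8089984 is 4044993; 4,044,993 required, 4,047,595 in favor — approved.
Series B: 4/5 of 261833 = 209466.40, rounded up to 209467; 209,467 required, 209,547 in favor — approved.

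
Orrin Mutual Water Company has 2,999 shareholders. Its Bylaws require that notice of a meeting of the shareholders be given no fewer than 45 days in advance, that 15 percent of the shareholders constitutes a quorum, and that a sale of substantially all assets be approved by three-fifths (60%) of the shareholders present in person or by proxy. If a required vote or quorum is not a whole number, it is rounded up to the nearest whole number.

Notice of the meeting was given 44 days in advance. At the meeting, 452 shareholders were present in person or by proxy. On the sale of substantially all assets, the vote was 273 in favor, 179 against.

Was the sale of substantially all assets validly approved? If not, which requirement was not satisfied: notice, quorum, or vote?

Invalid — notice requirement not satisfied.

Notice: 44 days given; 45 required. Not satisfied.
Quorum: 15% of 2,999 = 449.85, rounded up to 450; 452 present. Satisfied.
Vote: requires three-fifths of those present (452); 3/5 of 452 = 271.20, rounded up to 272, so 272 needed; 273 in favor. Satisfied.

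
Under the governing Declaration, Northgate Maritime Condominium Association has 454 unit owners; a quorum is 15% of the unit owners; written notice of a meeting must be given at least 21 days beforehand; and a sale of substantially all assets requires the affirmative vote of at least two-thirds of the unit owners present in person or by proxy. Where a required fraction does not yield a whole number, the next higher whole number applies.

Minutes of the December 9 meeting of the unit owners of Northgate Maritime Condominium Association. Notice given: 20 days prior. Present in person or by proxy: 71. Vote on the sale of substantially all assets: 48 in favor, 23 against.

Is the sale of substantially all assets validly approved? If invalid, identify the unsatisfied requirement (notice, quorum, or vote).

Invalid — notice requirement not satisfied.

Notice: 20 days given; 21 required. Not satisfied.
Quorum: 15% of 454 = 68.10, rounded up to 69; 71 present. Satisfied.
Vote: requires two-thirds of those present (71); 2/3 of 71 = 47.33, rounded up to 48, so 48 needed; 48 in favor. Satisfied.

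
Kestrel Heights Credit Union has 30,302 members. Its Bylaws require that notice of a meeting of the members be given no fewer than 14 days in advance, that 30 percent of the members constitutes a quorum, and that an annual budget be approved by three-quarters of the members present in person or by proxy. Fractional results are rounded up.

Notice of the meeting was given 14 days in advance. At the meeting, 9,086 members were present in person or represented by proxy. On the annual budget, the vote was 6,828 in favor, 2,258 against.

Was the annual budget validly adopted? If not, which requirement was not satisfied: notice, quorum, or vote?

Notice: 14 days given; 14 required. Satisfied.
Quorum: 30% of 30,302 = 9,090.60, rounded up to 9,091; 9,086 present. Not satisfied.
Vote: requires three-fourths of those present (9,086); 3/4 of 9086 = 6814.50, rounded up to 6815, so 6,815 needed; 6,828 in favor. Satisfied.

Invalid — quorum requirement not satisfied.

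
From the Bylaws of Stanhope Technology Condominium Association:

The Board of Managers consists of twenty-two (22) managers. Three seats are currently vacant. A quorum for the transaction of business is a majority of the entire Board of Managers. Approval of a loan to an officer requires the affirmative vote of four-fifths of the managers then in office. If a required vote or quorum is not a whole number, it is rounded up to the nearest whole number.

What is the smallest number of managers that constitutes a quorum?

12

A majority of 22 is 12.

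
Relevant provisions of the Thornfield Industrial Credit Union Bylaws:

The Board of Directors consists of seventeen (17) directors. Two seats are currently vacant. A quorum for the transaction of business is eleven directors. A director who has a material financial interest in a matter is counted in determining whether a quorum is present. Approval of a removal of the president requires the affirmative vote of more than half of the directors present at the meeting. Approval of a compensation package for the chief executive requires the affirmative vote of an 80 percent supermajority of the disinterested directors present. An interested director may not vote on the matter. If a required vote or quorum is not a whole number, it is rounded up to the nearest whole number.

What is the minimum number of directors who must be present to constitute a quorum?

The quorum is fixed at 11.

11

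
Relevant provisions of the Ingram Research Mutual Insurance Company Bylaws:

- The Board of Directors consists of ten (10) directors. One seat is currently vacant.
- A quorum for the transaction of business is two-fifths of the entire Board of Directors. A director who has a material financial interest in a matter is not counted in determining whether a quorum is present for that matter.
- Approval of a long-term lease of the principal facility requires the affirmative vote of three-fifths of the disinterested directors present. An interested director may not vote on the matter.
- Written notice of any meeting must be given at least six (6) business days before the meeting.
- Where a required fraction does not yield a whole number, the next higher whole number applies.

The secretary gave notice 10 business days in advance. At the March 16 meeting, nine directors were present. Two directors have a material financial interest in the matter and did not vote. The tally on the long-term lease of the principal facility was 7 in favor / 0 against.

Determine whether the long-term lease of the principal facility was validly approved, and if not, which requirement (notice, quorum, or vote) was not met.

Valid — all requirements satisfied.

Notice: 10 business days given; 6 required (10 ≥ 6). Satisfied.
Quorum: 9 present, but the 2 interested directors do not count, leaving 7. Quorum is 4. Satisfied.
Vote: the long-term lease of the principal facility requires three-fifths of the disinterested directors present (9 − 2 = 7). 3/5 of 7 = 4.20, rounded up to 5, so 5 affirmative votes are needed; 7 voted in favor. Satisfied.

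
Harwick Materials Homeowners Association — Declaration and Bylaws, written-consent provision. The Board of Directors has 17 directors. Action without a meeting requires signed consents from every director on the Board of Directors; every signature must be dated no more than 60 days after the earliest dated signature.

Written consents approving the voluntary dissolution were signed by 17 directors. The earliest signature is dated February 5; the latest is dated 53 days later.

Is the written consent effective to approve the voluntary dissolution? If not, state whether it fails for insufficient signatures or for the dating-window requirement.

Signatures required: the unanimous vote of 17 — unanimous means all 17, so 17 needed; 17 signed. Sufficient.
Dating window: the latest signature is 53 days after the earliest; the limit is 60 days. Within the window.

Effective — both the signature and dating-window requirements are satisfied.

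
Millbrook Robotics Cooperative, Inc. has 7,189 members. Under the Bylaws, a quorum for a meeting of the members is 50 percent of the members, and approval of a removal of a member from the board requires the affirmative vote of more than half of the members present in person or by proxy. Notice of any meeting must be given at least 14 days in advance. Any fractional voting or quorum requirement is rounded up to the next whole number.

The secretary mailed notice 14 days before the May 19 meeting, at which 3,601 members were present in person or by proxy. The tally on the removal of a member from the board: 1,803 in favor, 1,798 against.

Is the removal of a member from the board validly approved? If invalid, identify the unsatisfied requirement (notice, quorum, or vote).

Notice: 14 days given; 14 required. Satisfied.
Quorum: 50% of 7,189 = 3,594.50, rounded up to 3,595; 3,601 present. Satisfied.
Vote: requires a majority of those present (3,601); a majority of 3601 is 1801, so 1,801 needed; 1,803 in favor. Satisfied.

Valid — all requirements satisfied.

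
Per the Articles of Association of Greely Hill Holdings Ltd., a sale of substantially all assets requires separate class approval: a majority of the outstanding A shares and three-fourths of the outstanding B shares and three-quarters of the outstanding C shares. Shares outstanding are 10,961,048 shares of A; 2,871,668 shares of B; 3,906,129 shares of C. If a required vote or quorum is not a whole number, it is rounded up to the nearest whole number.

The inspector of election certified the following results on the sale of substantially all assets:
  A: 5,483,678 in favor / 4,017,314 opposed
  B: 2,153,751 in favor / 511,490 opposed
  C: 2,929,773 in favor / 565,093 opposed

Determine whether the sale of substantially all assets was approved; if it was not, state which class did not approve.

Approved — every class gave the required vote.

A: a majority of 10961048 is 5480525; 5,480,525 required, 5,483,678 in favor — approved.
B: 3/4 of 2871668 = 2153751; 2,153,751 required, 2,153,751 in favor — approved.
C: 3/4 of 3906129 = 2929596.75, rounded up to 2929597; 2,929,597 required, 2,929,773 in favor — approved.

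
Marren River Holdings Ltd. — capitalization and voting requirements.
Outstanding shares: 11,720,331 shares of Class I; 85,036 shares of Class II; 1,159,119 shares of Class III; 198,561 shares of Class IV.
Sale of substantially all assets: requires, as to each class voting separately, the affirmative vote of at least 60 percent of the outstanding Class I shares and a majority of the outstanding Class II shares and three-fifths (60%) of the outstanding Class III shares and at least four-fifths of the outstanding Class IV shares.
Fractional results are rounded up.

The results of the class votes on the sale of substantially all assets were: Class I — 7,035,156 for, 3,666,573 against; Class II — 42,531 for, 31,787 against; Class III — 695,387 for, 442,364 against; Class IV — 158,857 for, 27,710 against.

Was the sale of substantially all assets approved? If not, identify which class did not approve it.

Not approved — the Class III shares did not give the required vote.

Class I: 3/5 of 11720331 = 7032198.60, rounded up to 7032199; 7,032,199 required, 7,035,156 in favor — approved.
Class II: a majority of 85036 is 42519; 42,519 required, 42,531 in favor — approved.
Class III: 3/5 of 1159119 = 695471.40, rounded up to 695472; 695,472 required, 695,387 in favor — not approved.
Class IV: 4/5 of 198561 = 158848.80, rounded up to 158849; 158,849 required, 158,857 in favor — approved.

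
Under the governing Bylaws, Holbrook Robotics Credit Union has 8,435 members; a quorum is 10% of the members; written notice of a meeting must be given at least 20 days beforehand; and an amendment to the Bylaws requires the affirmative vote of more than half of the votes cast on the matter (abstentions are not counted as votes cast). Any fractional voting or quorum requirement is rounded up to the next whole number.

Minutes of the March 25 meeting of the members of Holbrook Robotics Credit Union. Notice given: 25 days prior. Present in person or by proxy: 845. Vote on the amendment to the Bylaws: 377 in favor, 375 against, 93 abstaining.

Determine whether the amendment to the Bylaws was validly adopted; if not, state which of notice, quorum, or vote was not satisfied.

Notice: 25 days given; 20 required. Satisfied.
Quorum: 10% of 8,435 = 843.50, rounded up to 844; 845 present. Satisfied.
Vote: requires a majority of the votes cast (845 − 93 abstaining = 752); a majority of 752 is 377, so 377 needed; 377 in favor. Satisfied.

Valid — all requirements satisfied.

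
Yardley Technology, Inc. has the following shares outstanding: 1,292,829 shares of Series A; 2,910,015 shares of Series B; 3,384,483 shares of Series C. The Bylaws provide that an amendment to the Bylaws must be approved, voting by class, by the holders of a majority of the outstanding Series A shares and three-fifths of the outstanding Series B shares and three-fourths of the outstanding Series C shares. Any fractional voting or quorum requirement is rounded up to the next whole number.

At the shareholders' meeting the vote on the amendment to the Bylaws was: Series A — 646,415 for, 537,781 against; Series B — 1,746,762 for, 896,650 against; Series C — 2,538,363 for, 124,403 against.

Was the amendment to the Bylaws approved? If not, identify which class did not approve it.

Series A: a majority of 1292829 is 646415; 646,415 required, 646,415 in favor — approved.
Series B: 3/5 of 2910015 = 1746009; 1,746,009 required, 1,746,762 in favor — approved.
Series C: 3/4 of 3384483 = 2538362.25, rounded up to 2538363; 2,538,363 required, 2,538,363 in favor — approved.

Approved — every class gave the required vote.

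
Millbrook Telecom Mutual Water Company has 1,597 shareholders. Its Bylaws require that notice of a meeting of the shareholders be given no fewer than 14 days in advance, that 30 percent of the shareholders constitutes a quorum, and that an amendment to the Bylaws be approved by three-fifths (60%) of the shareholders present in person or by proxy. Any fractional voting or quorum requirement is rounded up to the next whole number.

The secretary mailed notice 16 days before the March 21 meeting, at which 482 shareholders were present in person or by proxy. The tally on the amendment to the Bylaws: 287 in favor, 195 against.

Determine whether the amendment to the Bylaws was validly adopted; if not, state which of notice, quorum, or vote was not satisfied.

Notice: 16 days given; 14 required. Satisfied.
Quorum: 30% of 1,597 = 479.10, rounded up to 480; 482 present. Satisfied.
Vote: requires three-fifths of those present (482); 3/5 of 482 = 289.20, rounded up to 290, so 290 needed; 287 in favor. Not satisfied.

Invalid — vote requirement not satisfied.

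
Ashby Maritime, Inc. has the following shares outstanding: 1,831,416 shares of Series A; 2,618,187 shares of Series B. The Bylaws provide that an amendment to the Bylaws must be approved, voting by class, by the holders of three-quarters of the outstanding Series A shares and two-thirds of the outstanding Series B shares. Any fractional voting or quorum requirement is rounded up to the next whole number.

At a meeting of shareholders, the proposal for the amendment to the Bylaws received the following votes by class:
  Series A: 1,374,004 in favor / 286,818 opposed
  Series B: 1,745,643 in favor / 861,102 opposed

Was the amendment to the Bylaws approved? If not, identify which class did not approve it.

Approved — every class gave the required vote.

Series A: 3/4 of 1831416 = 1373562; 1,373,562 required, 1,374,004 in favor — approved.
Series B: 2/3 of 2618187 = 1745458; 1,745,458 required, 1,745,643 in favor — approved.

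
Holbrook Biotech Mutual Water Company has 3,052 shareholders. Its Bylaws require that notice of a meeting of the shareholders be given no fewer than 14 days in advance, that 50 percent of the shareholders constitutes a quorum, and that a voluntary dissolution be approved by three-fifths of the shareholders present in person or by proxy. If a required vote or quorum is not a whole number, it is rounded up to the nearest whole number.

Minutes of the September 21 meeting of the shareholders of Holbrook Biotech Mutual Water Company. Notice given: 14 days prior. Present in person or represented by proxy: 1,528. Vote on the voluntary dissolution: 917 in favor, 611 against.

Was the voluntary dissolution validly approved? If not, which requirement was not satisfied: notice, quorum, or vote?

Valid — all requirements satisfied.

Notice: 14 days given; 14 required. Satisfied.
Quorum: 50% of 3,052 = 1,526; 1,528 present. Satisfied.
Vote: requires three-fifths of those present (1,528); 3/5 of 1528 = 916.80, rounded up to 917, so 917 needed; 917 in favor. Satisfied.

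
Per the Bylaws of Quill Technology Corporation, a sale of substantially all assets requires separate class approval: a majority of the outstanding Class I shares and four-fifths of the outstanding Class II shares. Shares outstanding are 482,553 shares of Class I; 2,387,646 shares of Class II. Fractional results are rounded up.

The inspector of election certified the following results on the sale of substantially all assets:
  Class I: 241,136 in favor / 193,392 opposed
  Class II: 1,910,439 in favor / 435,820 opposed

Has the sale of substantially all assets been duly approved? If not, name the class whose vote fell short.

Not approved — the Class I shares did not give the required vote.

Class I: a majority of 482553 is 241277; 241,277 required, 241,136 in favor — not approved.
Class II: 4/5 of 2387646 = 1910116.80, rounded up to 1910117; 1,910,117 required, 1,910,439 in favor — approved.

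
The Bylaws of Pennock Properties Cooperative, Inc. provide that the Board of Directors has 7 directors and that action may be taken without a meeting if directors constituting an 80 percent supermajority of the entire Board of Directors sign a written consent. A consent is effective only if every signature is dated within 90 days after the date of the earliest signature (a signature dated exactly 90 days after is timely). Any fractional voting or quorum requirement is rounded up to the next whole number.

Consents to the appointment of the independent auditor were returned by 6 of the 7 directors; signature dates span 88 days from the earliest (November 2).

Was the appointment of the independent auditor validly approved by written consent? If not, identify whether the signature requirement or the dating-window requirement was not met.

Effective — both the signature and dating-window requirements are satisfied.

Signatures required: an 80 percent supermajority of 7 — 4/5 of 7 = 5.60, rounded up to 6, so 6 needed; 6 signed. Sufficient.
Dating window: the latest signature is 88 days after the earliest; the limit is 90 days. Within the window.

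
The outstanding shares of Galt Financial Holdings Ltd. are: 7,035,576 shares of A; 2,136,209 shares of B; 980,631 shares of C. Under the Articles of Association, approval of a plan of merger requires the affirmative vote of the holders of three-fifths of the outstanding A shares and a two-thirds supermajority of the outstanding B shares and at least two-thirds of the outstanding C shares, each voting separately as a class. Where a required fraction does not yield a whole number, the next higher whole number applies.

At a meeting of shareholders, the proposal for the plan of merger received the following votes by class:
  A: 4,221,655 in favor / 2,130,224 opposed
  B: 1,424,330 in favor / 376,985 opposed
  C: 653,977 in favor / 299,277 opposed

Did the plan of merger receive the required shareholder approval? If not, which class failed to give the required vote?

A: 3/5 of 7035576 = 4221345.60, rounded up to 4221346; 4,221,346 required, 4,221,655 in favor — approved.
B: 2/3 of 2136209 = 1424139.33, rounded up to 1424140; 1,424,140 required, 1,424,330 in favor — approved.
C: 2/3 of 980631 = 653754; 653,754 required, 653,977 in favor — approved.

Approved — every class gave the required vote.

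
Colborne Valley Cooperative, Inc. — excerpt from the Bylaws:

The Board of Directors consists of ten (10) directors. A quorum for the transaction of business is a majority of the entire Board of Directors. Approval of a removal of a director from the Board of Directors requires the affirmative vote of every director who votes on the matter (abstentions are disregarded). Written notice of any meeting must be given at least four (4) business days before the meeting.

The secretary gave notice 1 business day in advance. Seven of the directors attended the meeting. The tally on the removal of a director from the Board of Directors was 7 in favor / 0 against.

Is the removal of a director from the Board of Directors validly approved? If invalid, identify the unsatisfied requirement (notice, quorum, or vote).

Notice: 1 business day given; 4 required (1 < 4). Not satisfied.
Quorum: 7 present; quorum is 6. Satisfied.
Vote: the removal of a director from the Board of Directors requires the unanimous vote of the votes cast (7). Unanimous means all 7, so 7 affirmative votes are needed; 7 voted in favor. Satisfied.

Invalid — notice requirement not satisfied.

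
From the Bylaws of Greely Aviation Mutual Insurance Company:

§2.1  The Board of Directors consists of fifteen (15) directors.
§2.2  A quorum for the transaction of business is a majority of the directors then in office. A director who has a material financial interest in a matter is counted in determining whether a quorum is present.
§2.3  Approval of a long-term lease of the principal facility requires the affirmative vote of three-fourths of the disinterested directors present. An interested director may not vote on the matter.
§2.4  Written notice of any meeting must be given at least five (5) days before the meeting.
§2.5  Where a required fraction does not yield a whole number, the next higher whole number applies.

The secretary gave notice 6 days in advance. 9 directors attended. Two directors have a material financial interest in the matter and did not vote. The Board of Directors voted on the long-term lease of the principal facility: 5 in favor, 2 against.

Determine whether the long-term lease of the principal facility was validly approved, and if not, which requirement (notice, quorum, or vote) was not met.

Notice: 6 days given; 5 required (6 ≥ 5). Satisfied.
Quorum: 9 present (interested directors count toward quorum); quorum is 8. Satisfied.
Vote: the long-term lease of the principal facility requires three-fourths of the disinterested directors present (9 − 2 = 7). 3/4 of 7 = 5.25, rounded up to 6, so 6 affirmative votes are needed; 5 voted in favor. Not satisfied.

Invalid — vote requirement not satisfied.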